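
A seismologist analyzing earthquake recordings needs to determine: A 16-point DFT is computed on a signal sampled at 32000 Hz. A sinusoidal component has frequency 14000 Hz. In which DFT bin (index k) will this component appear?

DFT frequency resolution = f_s/N = 32000/16 = 2000 Hz
Bin index k = f_signal / resolution = 14000 / 2000 = 7
The signal frequency 14000 Hz falls in DFT bin k = 7.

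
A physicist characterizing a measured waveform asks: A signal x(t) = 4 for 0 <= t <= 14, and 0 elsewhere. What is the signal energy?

Energy = integral of |x(t)|^2 dt over the signal duration
= 4^2 * 14 = 16 * 14 = 224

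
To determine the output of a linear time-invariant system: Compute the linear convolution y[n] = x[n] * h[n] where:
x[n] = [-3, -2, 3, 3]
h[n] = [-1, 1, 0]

y[n] = sum_k x[k]*h[n-k]. Output length = len(x) + len(h) - 1 = 4 + 3 - 1 = 6.
y[0] = -3*-1 = 3
y[1] = -2*-1 + -3*1 = -1
y[2] = 3*-1 + -2*1 + -3*0 = -5
y[3] = 3*-1 + 3*1 + -2*0 = 0
y[4] = 3*1 + 3*0 = 3
y[5] = 3*0 = 0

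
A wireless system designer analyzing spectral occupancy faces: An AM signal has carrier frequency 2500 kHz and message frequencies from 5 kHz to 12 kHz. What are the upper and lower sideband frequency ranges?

Upper sideband (USB) = fc + [fm_low, fm_high] = 2500 + [5, 12] = [2505, 2512] kHz
Lower sideband (LSB) = fc - [fm_high, fm_low] = 2500 - [12, 5] = [2488, 2495] kHz
Total occupied spectrum: 2488 kHz to 2512 kHz (plus carrier at 2500 kHz)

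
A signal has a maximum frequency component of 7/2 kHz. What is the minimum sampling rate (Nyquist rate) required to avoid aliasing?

By the Nyquist-Shannon sampling theorem,
the minimum sampling rate (Nyquist rate) must be at least 2 * f_max.
Nyquist rate = 2 * 7/2 kHz = 7 kHz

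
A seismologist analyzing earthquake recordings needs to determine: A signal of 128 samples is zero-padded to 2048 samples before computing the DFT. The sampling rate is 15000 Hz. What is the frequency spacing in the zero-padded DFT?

Original DFT: N = 128, resolution = f_s/N = 15000/128 = 1875/16 Hz
Zero-padded DFT: N = 2048, resolution = f_s/N = 15000/2048 = 1875/256 Hz
Zero-padding interpolates the spectrum (finer frequency grid)
but does NOT improve the true spectral resolution (ability to resolve close frequencies).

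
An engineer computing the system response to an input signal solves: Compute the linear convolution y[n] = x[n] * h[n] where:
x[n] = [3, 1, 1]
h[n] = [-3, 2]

y[n] = sum_k x[k]*h[n-k]. Output length = len(x) + len(h) - 1 = 3 + 2 - 1 = 4.
y[0] = 3*-3 = -9
y[1] = 1*-3 + 3*2 = 3
y[2] = 1*-3 + 1*2 = -1
y[3] = 1*2 = 2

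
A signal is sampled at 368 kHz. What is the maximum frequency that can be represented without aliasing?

The maximum frequency that can be represented without aliasing
is the Nyquist frequency: f_max = f_s / 2 = 368 kHz / 2 = 184 kHz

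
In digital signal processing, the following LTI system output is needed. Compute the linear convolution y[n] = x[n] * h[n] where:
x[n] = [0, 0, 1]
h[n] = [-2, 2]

y[n] = sum_k x[k]*h[n-k]. Output length = len(x) + len(h) - 1 = 3 + 2 - 1 = 4.
y[0] = 0*-2 = 0
y[1] = 0*-2 + 0*2 = 0
y[2] = 1*-2 + 0*2 = -2
y[3] = 1*2 = 2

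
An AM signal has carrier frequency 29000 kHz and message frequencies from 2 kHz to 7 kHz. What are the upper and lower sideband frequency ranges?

Upper sideband (USB) = fc + [fm_low, fm_high] = 29000 + [2, 7] = [29002, 29007] kHz
Lower sideband (LSB) = fc - [fm_high, fm_low] = 29000 - [7, 2] = [28993, 28998] kHz
Total occupied spectrum: 28993 kHz to 29007 kHz (plus carrier at 29000 kHz)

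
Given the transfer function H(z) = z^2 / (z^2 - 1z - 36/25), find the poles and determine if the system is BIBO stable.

Poles are roots of the denominator: z^2 - 1z - 36/25 = 0.
Quadratic formula: z = [-(-1) +/- sqrt((-1)^2 - 4*(-36/25))] / 2
Discriminant = 1 + 144/25 = 169/25; sqrt = 13/5.
z = (1 +/- 13/5) / 2 => z = 9/5 or z = -4/5.
|p1| = 9/5, |p2| = 4/5.
For BIBO stability, all poles must lie inside the unit circle (|p| < 1).
System is UNSTABLE since at least one |p| >= 1.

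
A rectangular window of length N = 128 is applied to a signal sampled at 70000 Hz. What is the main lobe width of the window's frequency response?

For a rectangular window of length N,
the main lobe width in frequency is 2*f_s/N.
= 2*70000/128 = 4375/4 Hz
This determines the minimum frequency separation for resolving two sinusoids.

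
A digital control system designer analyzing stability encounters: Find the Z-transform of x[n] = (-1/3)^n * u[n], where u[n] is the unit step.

The Z-transform of a^n * u[n] is z/(z-a) for |z| > |a|.
Here a = -1/3, so X(z) = z/(z - (-1/3)) = 3z/(3z + 1)
ROC: |z| > 1/3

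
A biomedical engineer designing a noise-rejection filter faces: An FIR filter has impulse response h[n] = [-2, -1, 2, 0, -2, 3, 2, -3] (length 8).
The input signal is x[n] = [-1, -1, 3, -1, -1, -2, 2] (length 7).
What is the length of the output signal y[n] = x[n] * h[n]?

For linear convolution, the output length is:
len(y) = len(x) + len(h) - 1 = 7 + 8 - 1 = 14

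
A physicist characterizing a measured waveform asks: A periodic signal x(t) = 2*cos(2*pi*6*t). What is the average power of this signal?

Average power of A*cos(wt) is A^2/2.
P = 2^2 / 2 = 4/2 = 2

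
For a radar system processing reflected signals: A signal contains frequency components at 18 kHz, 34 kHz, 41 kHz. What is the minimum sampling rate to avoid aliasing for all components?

The highest frequency component is f_max = 41 kHz.
Nyquist rate = 2 * f_max = 2 * 41 kHz = 82 kHz.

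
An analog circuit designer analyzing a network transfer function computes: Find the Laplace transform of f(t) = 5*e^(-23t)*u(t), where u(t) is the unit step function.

Standard Laplace transform pair:
e^(-at)*u(t) <-> 1/(s+a)
With a = 23: L{5*e^(-23t)*u(t)} = 5/(s+23), ROC: Re(s) > -23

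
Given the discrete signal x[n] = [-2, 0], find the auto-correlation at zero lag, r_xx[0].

The auto-correlation at zero lag r_xx[0] equals the signal energy.
r_xx[0] = sum of x[n]^2 = (-2)^2 + 0^2
= 4 + 0 = 4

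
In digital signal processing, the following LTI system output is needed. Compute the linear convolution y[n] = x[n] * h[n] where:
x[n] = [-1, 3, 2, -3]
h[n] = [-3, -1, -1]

y[n] = sum_k x[k]*h[n-k]. Output length = len(x) + len(h) - 1 = 4 + 3 - 1 = 6.
y[0] = -1*-3 = 3
y[1] = 3*-3 + -1*-1 = -8
y[2] = 2*-3 + 3*-1 + -1*-1 = -8
y[3] = -3*-3 + 2*-1 + 3*-1 = 4
y[4] = -3*-1 + 2*-1 = 1
y[5] = -3*-1 = 3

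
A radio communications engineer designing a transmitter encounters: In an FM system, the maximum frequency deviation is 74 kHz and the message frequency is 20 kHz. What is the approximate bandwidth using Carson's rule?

Carson's rule: BW = 2*(delta_f + f_m)
= 2*(74 + 20) kHz = 188 kHz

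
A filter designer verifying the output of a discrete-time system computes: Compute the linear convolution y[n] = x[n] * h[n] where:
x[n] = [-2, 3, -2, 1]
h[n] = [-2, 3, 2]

y[n] = sum_k x[k]*h[n-k]. Output length = len(x) + len(h) - 1 = 4 + 3 - 1 = 6.
y[0] = -2*-2 = 4
y[1] = 3*-2 + -2*3 = -12
y[2] = -2*-2 + 3*3 + -2*2 = 9
y[3] = 1*-2 + -2*3 + 3*2 = -2
y[4] = 1*3 + -2*2 = -1
y[5] = 1*2 = 2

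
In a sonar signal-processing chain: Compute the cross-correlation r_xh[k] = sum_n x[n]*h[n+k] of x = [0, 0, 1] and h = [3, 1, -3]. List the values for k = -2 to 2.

Both sequences indexed from 0 and zero outside their support.
Lags with overlap: k = -2 to 2.
  r_xh[-2] = x[2]*h[0] = 3
  r_xh[-1] = x[1]*h[0] + x[2]*h[1] = 1
  r_xh[0] = x[0]*h[0] + x[1]*h[1] + x[2]*h[2] = -3
  r_xh[1] = x[0]*h[1] + x[1]*h[2] = 0
  r_xh[2] = x[0]*h[2] = 0
r_xh = [3, 1, -3, 0, 0] (for k = -2, ..., 2)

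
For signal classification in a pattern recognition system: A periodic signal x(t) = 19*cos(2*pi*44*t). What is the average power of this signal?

Average power of A*cos(wt) is A^2/2.
P = 19^2 / 2 = 361/2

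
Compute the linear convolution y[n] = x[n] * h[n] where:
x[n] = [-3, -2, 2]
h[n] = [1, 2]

y[n] = sum_k x[k]*h[n-k]. Output length = len(x) + len(h) - 1 = 3 + 2 - 1 = 4.
y[0] = -3*1 = -3
y[1] = -2*1 + -3*2 = -8
y[2] = 2*1 + -2*2 = -2
y[3] = 2*2 = 4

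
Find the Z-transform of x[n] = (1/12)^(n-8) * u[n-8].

Time-shifting property: if X(z) = Z{x[n]}, then Z{x[n-d]} = z^(-d) * X(z)
X(z) = z/(z - 1/12) for x[n] = (1/12)^n * u[n]
Z{x[n-8]} = z^(-8) * z/(z - 1/12) = z^(-7)/(z - 1/12)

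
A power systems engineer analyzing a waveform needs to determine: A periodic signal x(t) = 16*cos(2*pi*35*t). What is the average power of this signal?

Average power of A*cos(wt) is A^2/2.
P = 16^2 / 2 = 256/2 = 128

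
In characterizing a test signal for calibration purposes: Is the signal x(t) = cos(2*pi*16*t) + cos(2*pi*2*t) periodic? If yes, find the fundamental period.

f1 = 16 Hz, f2 = 2 Hz
Period T1 = 1/16, T2 = 1/2
Ratio T1/T2 = 2/16, which is rational.
The signal is periodic with fundamental period T = 1/GCD(16,2) = 1/2 s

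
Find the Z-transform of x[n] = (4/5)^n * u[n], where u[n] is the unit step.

The Z-transform of a^n * u[n] is z/(z-a) for |z| > |a|.
Here a = 4/5, so X(z) = z/(z - (4/5)) = 5z/(5z - 4)
ROC: |z| > 4/5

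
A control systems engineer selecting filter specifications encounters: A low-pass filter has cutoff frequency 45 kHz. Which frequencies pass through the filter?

A low-pass filter passes all frequencies below the cutoff frequency 45 kHz and attenuates higher frequencies.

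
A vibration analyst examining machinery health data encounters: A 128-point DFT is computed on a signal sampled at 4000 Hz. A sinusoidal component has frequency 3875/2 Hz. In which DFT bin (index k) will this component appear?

DFT frequency resolution = f_s/N = 4000/128 = 125/4 Hz
Bin index k = f_signal / resolution = 3875/2 / 125/4 = 62
The signal frequency 3875/2 Hz falls in DFT bin k = 62.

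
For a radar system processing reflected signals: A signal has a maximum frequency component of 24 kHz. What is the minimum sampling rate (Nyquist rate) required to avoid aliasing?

By the Nyquist-Shannon sampling theorem,
the minimum sampling rate (Nyquist rate) must be at least 2 * f_max.
Nyquist rate = 2 * 24 kHz = 48 kHz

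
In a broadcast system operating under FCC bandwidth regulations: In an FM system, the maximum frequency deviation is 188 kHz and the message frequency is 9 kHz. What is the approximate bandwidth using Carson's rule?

Carson's rule: BW = 2*(delta_f + f_m)
= 2*(188 + 9) kHz = 394 kHz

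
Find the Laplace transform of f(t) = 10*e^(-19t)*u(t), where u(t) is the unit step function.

Standard Laplace transform pair:
e^(-at)*u(t) <-> 1/(s+a)
With a = 19: L{10*e^(-19t)*u(t)} = 10/(s+19), ROC: Re(s) > -19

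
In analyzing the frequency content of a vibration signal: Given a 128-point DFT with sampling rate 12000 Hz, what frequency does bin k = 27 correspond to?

The frequency of DFT bin k is: f_k = k * f_s / N
f_27 = 27 * 12000 / 128 = 10125/4 Hz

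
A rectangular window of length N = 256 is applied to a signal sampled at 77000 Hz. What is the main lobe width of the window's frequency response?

For a rectangular window of length N,
the main lobe width in frequency is 2*f_s/N.
= 2*77000/256 = 9625/16 Hz
This determines the minimum frequency separation for resolving two sinusoids.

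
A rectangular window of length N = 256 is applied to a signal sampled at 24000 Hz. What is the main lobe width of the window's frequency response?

For a rectangular window of length N,
the main lobe width in frequency is 2*f_s/N.
= 2*24000/256 = 375/2 Hz
This determines the minimum frequency separation for resolving two sinusoids.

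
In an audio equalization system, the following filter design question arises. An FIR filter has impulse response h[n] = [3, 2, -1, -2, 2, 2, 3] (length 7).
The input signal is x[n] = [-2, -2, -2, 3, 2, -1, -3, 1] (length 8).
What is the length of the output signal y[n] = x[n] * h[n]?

For linear convolution, the output length is:
len(y) = len(x) + len(h) - 1 = 8 + 7 - 1 = 14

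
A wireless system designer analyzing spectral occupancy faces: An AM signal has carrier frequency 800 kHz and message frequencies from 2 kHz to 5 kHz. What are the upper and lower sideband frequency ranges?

Upper sideband (USB) = fc + [fm_low, fm_high] = 800 + [2, 5] = [802, 805] kHz
Lower sideband (LSB) = fc - [fm_high, fm_low] = 800 - [5, 2] = [795, 798] kHz
Total occupied spectrum: 795 kHz to 805 kHz (plus carrier at 800 kHz)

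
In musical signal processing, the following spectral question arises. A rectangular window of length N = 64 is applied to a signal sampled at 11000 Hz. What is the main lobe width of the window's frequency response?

For a rectangular window of length N,
the main lobe width in frequency is 2*f_s/N.
= 2*11000/64 = 1375/4 Hz
This determines the minimum frequency separation for resolving two sinusoids.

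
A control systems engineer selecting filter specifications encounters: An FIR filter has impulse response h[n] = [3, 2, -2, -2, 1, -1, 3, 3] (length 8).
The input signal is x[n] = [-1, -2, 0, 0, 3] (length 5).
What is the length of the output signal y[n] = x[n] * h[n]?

For linear convolution, the output length is:
len(y) = len(x) + len(h) - 1 = 5 + 8 - 1 = 12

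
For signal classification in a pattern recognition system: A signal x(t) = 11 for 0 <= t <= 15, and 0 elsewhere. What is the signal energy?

Energy = integral of |x(t)|^2 dt over the signal duration
= 11^2 * 15 = 121 * 15 = 1815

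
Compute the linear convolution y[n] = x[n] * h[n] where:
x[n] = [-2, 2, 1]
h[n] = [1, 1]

y[n] = sum_k x[k]*h[n-k]. Output length = len(x) + len(h) - 1 = 3 + 2 - 1 = 4.
y[0] = -2*1 = -2
y[1] = 2*1 + -2*1 = 0
y[2] = 1*1 + 2*1 = 3
y[3] = 1*1 = 1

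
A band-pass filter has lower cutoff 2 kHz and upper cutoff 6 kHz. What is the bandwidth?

Bandwidth = f_high - f_low
= 6 kHz - 2 kHz = 4 kHz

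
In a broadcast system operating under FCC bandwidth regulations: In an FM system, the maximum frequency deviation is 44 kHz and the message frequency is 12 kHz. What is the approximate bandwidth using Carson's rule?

Carson's rule: BW = 2*(delta_f + f_m)
= 2*(44 + 12) kHz = 112 kHz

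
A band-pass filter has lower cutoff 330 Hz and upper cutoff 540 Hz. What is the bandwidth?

Bandwidth = f_high - f_low
= 540 Hz - 330 Hz = 210 Hz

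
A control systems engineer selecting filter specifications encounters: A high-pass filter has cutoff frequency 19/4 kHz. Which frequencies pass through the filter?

A high-pass filter passes all frequencies above the cutoff frequency 19/4 kHz and attenuates lower frequencies.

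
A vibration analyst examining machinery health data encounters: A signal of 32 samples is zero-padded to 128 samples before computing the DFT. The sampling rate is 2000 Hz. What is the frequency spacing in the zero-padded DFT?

Original DFT: N = 32, resolution = f_s/N = 2000/32 = 125/2 Hz
Zero-padded DFT: N = 128, resolution = f_s/N = 2000/128 = 125/8 Hz
Zero-padding interpolates the spectrum (finer frequency grid)
but does NOT improve the true spectral resolution (ability to resolve close frequencies).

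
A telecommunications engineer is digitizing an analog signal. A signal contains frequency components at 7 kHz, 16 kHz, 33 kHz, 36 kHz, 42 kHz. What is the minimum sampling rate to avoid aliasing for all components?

The highest frequency component is f_max = 42 kHz.
Nyquist rate = 2 * f_max = 2 * 42 kHz = 84 kHz.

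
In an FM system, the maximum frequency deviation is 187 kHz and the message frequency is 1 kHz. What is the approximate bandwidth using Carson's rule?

Carson's rule: BW = 2*(delta_f + f_m)
= 2*(187 + 1) kHz = 376 kHz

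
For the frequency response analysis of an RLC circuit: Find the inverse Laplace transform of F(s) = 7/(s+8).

Standard pair: k/(s+a) <-> k*e^(-at)*u(t)
With k=7, a=8: f(t) = 7*e^(-8t)*u(t)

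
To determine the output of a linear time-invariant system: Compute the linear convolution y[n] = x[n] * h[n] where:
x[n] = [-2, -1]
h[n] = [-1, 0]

y[n] = sum_k x[k]*h[n-k]. Output length = len(x) + len(h) - 1 = 2 + 2 - 1 = 3.
y[0] = -2*-1 = 2
y[1] = -1*-1 + -2*0 = 1
y[2] = -1*0 = 0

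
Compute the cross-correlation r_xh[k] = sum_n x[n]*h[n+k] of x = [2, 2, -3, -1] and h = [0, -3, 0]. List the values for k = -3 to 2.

Both sequences indexed from 0 and zero outside their support.
Lags with overlap: k = -3 to 2.
  r_xh[-3] = x[3]*h[0] = 0
  r_xh[-2] = x[2]*h[0] + x[3]*h[1] = 3
  r_xh[-1] = x[1]*h[0] + x[2]*h[1] + x[3]*h[2] = 9
  r_xh[0] = x[0]*h[0] + x[1]*h[1] + x[2]*h[2] = -6
  r_xh[1] = x[0]*h[1] + x[1]*h[2] = -6
  r_xh[2] = x[0]*h[2] = 0
r_xh = [0, 3, 9, -6, -6, 0] (for k = -3, ..., 2)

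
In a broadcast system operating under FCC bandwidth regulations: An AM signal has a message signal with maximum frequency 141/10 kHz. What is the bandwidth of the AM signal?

In AM (double-sideband), the bandwidth is twice the message frequency.
BW = 2 * f_m = 2 * 141/10 kHz = 141/5 kHz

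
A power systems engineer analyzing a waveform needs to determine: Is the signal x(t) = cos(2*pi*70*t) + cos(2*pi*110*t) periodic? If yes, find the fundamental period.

f1 = 70 Hz, f2 = 110 Hz
Period T1 = 1/70, T2 = 1/110
Ratio T1/T2 = 110/70, which is rational.
The signal is periodic with fundamental period T = 1/GCD(70,110) = 1/10 s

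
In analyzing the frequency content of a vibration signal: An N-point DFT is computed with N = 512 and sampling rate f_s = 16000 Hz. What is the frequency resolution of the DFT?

DFT frequency resolution = f_s / N
= 16000 / 512 = 125/4 Hz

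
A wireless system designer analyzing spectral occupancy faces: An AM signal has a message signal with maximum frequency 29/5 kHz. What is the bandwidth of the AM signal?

In AM (double-sideband), the bandwidth is twice the message frequency.
BW = 2 * f_m = 2 * 29/5 kHz = 58/5 kHz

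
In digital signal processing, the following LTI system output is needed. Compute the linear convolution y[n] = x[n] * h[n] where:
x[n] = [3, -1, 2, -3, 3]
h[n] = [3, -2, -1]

y[n] = sum_k x[k]*h[n-k]. Output length = len(x) + len(h) - 1 = 5 + 3 - 1 = 7.
y[0] = 3*3 = 9
y[1] = -1*3 + 3*-2 = -9
y[2] = 2*3 + -1*-2 + 3*-1 = 5
y[3] = -3*3 + 2*-2 + -1*-1 = -12
y[4] = 3*3 + -3*-2 + 2*-1 = 13
y[5] = 3*-2 + -3*-1 = -3
y[6] = 3*-1 = -3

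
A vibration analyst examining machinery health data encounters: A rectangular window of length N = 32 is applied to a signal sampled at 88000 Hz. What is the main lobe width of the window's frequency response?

For a rectangular window of length N,
the main lobe width in frequency is 2*f_s/N.
= 2*88000/32 = 5500 Hz
This determines the minimum frequency separation for resolving two sinusoids.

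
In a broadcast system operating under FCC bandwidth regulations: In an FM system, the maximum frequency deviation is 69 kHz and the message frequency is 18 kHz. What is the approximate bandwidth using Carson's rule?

Carson's rule: BW = 2*(delta_f + f_m)
= 2*(69 + 18) kHz = 174 kHz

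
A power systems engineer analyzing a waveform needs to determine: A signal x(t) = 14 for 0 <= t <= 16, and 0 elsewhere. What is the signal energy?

Energy = integral of |x(t)|^2 dt over the signal duration
= 14^2 * 16 = 196 * 16 = 3136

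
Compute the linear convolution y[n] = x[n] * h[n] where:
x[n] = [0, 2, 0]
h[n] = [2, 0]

y[n] = sum_k x[k]*h[n-k]. Output length = len(x) + len(h) - 1 = 3 + 2 - 1 = 4.
y[0] = 0*2 = 0
y[1] = 2*2 + 0*0 = 4
y[2] = 0*2 + 2*0 = 0
y[3] = 0*0 = 0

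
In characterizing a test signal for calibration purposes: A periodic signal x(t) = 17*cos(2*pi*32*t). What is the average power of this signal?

Average power of A*cos(wt) is A^2/2.
P = 17^2 / 2 = 289/2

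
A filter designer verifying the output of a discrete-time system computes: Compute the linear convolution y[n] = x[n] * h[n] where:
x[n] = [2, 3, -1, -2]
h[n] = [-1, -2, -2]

y[n] = sum_k x[k]*h[n-k]. Output length = len(x) + len(h) - 1 = 4 + 3 - 1 = 6.
y[0] = 2*-1 = -2
y[1] = 3*-1 + 2*-2 = -7
y[2] = -1*-1 + 3*-2 + 2*-2 = -9
y[3] = -2*-1 + -1*-2 + 3*-2 = -2
y[4] = -2*-2 + -1*-2 = 6
y[5] = -2*-2 = 4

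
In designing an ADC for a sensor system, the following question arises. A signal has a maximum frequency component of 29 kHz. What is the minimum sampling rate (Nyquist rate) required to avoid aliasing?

By the Nyquist-Shannon sampling theorem,
the minimum sampling rate (Nyquist rate) must be at least 2 * f_max.
Nyquist rate = 2 * 29 kHz = 58 kHz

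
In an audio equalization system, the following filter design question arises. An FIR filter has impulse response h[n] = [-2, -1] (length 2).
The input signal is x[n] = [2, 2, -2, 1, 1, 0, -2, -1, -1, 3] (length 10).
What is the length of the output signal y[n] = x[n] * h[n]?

For linear convolution, the output length is:
len(y) = len(x) + len(h) - 1 = 10 + 2 - 1 = 11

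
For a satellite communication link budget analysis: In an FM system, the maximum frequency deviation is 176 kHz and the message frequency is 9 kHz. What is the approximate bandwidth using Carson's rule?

Carson's rule: BW = 2*(delta_f + f_m)
= 2*(176 + 9) kHz = 370 kHz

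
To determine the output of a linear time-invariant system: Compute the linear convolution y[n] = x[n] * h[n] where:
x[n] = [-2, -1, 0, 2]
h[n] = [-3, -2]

y[n] = sum_k x[k]*h[n-k]. Output length = len(x) + len(h) - 1 = 4 + 2 - 1 = 5.
y[0] = -2*-3 = 6
y[1] = -1*-3 + -2*-2 = 7
y[2] = 0*-3 + -1*-2 = 2
y[3] = 2*-3 + 0*-2 = -6
y[4] = 2*-2 = -4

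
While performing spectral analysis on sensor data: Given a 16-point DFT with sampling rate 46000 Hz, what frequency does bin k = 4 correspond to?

The frequency of DFT bin k is: f_k = k * f_s / N
f_4 = 4 * 46000 / 16 = 11500 Hz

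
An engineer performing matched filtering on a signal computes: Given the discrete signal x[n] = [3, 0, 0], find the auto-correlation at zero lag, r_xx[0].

The auto-correlation at zero lag r_xx[0] equals the signal energy.
r_xx[0] = sum of x[n]^2 = 3^2 + 0^2 + 0^2
= 9 + 0 + 0 = 9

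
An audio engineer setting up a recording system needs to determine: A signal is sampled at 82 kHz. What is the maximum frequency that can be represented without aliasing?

The maximum frequency that can be represented without aliasing
is the Nyquist frequency: f_max = f_s / 2 = 82 kHz / 2 = 41 kHz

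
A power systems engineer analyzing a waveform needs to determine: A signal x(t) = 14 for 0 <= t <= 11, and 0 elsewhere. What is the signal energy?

Energy = integral of |x(t)|^2 dt over the signal duration
= 14^2 * 11 = 196 * 11 = 2156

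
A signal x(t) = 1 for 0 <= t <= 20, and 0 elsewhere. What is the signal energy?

Energy = integral of |x(t)|^2 dt over the signal duration
= 1^2 * 20 = 1 * 20 = 20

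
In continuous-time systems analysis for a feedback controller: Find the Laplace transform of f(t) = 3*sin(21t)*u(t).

Standard pair: sin(wt)*u(t) <-> w/(s^2+w^2)
With w = 21: L{3*sin(21t)*u(t)} = 63/(s^2+441)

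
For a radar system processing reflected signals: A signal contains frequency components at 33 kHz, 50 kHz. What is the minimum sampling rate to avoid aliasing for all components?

The highest frequency component is f_max = 50 kHz.
Nyquist rate = 2 * f_max = 2 * 50 kHz = 100 kHz.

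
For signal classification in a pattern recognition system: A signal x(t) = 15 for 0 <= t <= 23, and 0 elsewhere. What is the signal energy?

Energy = integral of |x(t)|^2 dt over the signal duration
= 15^2 * 23 = 225 * 23 = 5175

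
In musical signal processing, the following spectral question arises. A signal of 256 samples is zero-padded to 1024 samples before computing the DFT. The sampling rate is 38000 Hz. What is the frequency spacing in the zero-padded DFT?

Original DFT: N = 256, resolution = f_s/N = 38000/256 = 2375/16 Hz
Zero-padded DFT: N = 1024, resolution = f_s/N = 38000/1024 = 2375/64 Hz
Zero-padding interpolates the spectrum (finer frequency grid)
but does NOT improve the true spectral resolution (ability to resolve close frequencies).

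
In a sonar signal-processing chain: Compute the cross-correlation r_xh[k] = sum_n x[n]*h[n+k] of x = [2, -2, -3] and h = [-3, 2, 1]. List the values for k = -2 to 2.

Both sequences indexed from 0 and zero outside their support.
Lags with overlap: k = -2 to 2.
  r_xh[-2] = x[2]*h[0] = 9
  r_xh[-1] = x[1]*h[0] + x[2]*h[1] = 0
  r_xh[0] = x[0]*h[0] + x[1]*h[1] + x[2]*h[2] = -13
  r_xh[1] = x[0]*h[1] + x[1]*h[2] = 2
  r_xh[2] = x[0]*h[2] = 2
r_xh = [9, 0, -13, 2, 2] (for k = -2, ..., 2)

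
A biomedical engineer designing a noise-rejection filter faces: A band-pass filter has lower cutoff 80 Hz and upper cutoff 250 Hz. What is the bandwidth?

Bandwidth = f_high - f_low
= 250 Hz - 80 Hz = 170 Hz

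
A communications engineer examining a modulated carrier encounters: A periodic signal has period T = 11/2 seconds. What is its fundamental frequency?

The fundamental frequency is the reciprocal of the period.
f = 1/T = 1/(11/2) = 2/11 Hz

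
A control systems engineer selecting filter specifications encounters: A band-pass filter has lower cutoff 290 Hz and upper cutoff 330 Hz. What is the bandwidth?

Bandwidth = f_high - f_low
= 330 Hz - 290 Hz = 40 Hz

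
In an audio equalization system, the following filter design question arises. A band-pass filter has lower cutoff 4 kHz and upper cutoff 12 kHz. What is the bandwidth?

Bandwidth = f_high - f_low
= 12 kHz - 4 kHz = 8 kHz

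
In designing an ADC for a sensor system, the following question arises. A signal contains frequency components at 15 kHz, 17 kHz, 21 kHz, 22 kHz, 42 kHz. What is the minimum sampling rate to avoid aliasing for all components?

The highest frequency component is f_max = 42 kHz.
Nyquist rate = 2 * f_max = 2 * 42 kHz = 84 kHz.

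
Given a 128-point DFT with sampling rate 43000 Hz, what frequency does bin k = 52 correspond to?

The frequency of DFT bin k is: f_k = k * f_s / N
f_52 = 52 * 43000 / 128 = 69875/4 Hz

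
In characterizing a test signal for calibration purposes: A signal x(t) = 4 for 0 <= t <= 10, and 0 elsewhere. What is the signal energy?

Energy = integral of |x(t)|^2 dt over the signal duration
= 4^2 * 10 = 16 * 10 = 160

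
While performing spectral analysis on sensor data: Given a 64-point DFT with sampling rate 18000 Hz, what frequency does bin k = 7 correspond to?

The frequency of DFT bin k is: f_k = k * f_s / N
f_7 = 7 * 18000 / 64 = 7875/4 Hz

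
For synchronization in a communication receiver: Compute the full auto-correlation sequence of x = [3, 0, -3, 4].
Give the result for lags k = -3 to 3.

r_xx[k] = sum_m x[m]*x[m+k], indexed from 0, for k = -3 to 3:
  r_xx[-3] = x[3]*x[0] = 12
  r_xx[-2] = x[2]*x[0] + x[3]*x[1] = -9
  r_xx[-1] = x[1]*x[0] + x[2]*x[1] + x[3]*x[2] = -12
  r_xx[0] = x[0]*x[0] + x[1]*x[1] + x[2]*x[2] + x[3]*x[3] = 34
  r_xx[1] = x[0]*x[1] + x[1]*x[2] + x[2]*x[3] = -12
  r_xx[2] = x[0]*x[2] + x[1]*x[3] = -9
  r_xx[3] = x[0]*x[3] = 12
r_xx = [12, -9, -12, 34, -12, -9, 12]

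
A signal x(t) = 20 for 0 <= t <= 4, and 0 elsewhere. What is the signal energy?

Energy = integral of |x(t)|^2 dt over the signal duration
= 20^2 * 4 = 400 * 4 = 1600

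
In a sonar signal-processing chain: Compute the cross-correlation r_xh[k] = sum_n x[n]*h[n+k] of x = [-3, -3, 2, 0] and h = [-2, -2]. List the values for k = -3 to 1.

Both sequences indexed from 0 and zero outside their support.
Lags with overlap: k = -3 to 1.
  r_xh[-3] = x[3]*h[0] = 0
  r_xh[-2] = x[2]*h[0] + x[3]*h[1] = -4
  r_xh[-1] = x[1]*h[0] + x[2]*h[1] = 2
  r_xh[0] = x[0]*h[0] + x[1]*h[1] = 12
  r_xh[1] = x[0]*h[1] = 6
r_xh = [0, -4, 2, 12, 6] (for k = -3, ..., 1)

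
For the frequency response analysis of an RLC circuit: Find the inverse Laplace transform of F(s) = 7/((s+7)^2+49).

Standard pair: w/((s+a)^2+w^2) <-> e^(-at)*sin(wt)*u(t)
With a=7, w=7: f(t) = e^(-7t)*sin(7t)*u(t)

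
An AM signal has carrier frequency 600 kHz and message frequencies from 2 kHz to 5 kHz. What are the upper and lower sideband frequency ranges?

Upper sideband (USB) = fc + [fm_low, fm_high] = 600 + [2, 5] = [602, 605] kHz
Lower sideband (LSB) = fc - [fm_high, fm_low] = 600 - [5, 2] = [595, 598] kHz
Total occupied spectrum: 595 kHz to 605 kHz (plus carrier at 600 kHz)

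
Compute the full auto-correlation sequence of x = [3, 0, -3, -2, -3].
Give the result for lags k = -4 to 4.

r_xx[k] = sum_m x[m]*x[m+k], indexed from 0, for k = -4 to 4:
  r_xx[-4] = x[4]*x[0] = -9
  r_xx[-3] = x[3]*x[0] + x[4]*x[1] = -6
  r_xx[-2] = x[2]*x[0] + x[3]*x[1] + x[4]*x[2] = 0
  r_xx[-1] = x[1]*x[0] + x[2]*x[1] + x[3]*x[2] + x[4]*x[3] = 12
  r_xx[0] = x[0]*x[0] + x[1]*x[1] + x[2]*x[2] + x[3]*x[3] + x[4]*x[4] = 31
  r_xx[1] = x[0]*x[1] + x[1]*x[2] + x[2]*x[3] + x[3]*x[4] = 12
  r_xx[2] = x[0]*x[2] + x[1]*x[3] + x[2]*x[4] = 0
  r_xx[3] = x[0]*x[3] + x[1]*x[4] = -6
  r_xx[4] = x[0]*x[4] = -9
r_xx = [-9, -6, 0, 12, 31, 12, 0, -6, -9]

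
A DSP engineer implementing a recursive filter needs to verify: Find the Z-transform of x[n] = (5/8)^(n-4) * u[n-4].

Time-shifting property: if X(z) = Z{x[n]}, then Z{x[n-d]} = z^(-d) * X(z)
X(z) = z/(z - 5/8) for x[n] = (5/8)^n * u[n]
Z{x[n-4]} = z^(-4) * z/(z - 5/8) = z^(-3)/(z - 5/8)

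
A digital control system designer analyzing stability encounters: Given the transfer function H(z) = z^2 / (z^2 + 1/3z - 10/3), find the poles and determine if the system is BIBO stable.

Poles are roots of the denominator: z^2 + 1/3z - 10/3 = 0.
Quadratic formula: z = [-(1/3) +/- sqrt((1/3)^2 - 4*(-10/3))] / 2
Discriminant = 1/9 + 40/3 = 121/9; sqrt = 11/3.
z = (-1/3 +/- 11/3) / 2 => z = 5/3 or z = -2.
|p1| = 2, |p2| = 5/3.
For BIBO stability, all poles must lie inside the unit circle (|p| < 1).
System is UNSTABLE since at least one |p| >= 1.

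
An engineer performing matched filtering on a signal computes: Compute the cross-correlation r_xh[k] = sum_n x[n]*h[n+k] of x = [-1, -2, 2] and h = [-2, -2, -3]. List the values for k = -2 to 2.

Both sequences indexed from 0 and zero outside their support.
Lags with overlap: k = -2 to 2.
  r_xh[-2] = x[2]*h[0] = -4
  r_xh[-1] = x[1]*h[0] + x[2]*h[1] = 0
  r_xh[0] = x[0]*h[0] + x[1]*h[1] + x[2]*h[2] = 0
  r_xh[1] = x[0]*h[1] + x[1]*h[2] = 8
  r_xh[2] = x[0]*h[2] = 3
r_xh = [-4, 0, 0, 8, 3] (for k = -2, ..., 2)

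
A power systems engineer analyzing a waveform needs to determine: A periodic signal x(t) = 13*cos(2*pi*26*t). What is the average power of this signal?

Average power of A*cos(wt) is A^2/2.
P = 13^2 / 2 = 169/2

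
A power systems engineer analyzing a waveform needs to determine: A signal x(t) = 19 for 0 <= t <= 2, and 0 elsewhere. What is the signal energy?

Energy = integral of |x(t)|^2 dt over the signal duration
= 19^2 * 2 = 361 * 2 = 722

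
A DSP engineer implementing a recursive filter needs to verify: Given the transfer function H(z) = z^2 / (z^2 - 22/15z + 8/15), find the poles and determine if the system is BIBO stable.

Poles are roots of the denominator: z^2 - 22/15z + 8/15 = 0.
Quadratic formula: z = [-(-22/15) +/- sqrt((-22/15)^2 - 4*(8/15))] / 2
Discriminant = 484/225 - 32/15 = 4/225; sqrt = 2/15.
z = (22/15 +/- 2/15) / 2 => z = 4/5 or z = 2/3.
|p1| = 2/3, |p2| = 4/5.
For BIBO stability, all poles must lie inside the unit circle (|p| < 1).
System is STABLE since both |p| < 1.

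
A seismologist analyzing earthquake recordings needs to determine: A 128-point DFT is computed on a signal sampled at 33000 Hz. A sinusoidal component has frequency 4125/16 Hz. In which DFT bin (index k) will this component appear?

DFT frequency resolution = f_s/N = 33000/128 = 4125/16 Hz
Bin index k = f_signal / resolution = 4125/16 / 4125/16 = 1
The signal frequency 4125/16 Hz falls in DFT bin k = 1.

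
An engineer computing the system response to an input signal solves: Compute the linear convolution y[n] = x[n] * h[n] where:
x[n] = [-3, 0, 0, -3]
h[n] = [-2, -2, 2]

y[n] = sum_k x[k]*h[n-k]. Output length = len(x) + len(h) - 1 = 4 + 3 - 1 = 6.
y[0] = -3*-2 = 6
y[1] = 0*-2 + -3*-2 = 6
y[2] = 0*-2 + 0*-2 + -3*2 = -6
y[3] = -3*-2 + 0*-2 + 0*2 = 6
y[4] = -3*-2 + 0*2 = 6
y[5] = -3*2 = -6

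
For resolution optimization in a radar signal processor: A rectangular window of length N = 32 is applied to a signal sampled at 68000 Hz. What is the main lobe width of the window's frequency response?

For a rectangular window of length N,
the main lobe width in frequency is 2*f_s/N.
= 2*68000/32 = 4250 Hz
This determines the minimum frequency separation for resolving two sinusoids.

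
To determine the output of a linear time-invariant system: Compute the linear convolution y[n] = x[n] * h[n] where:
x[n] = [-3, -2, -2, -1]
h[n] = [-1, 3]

y[n] = sum_k x[k]*h[n-k]. Output length = len(x) + len(h) - 1 = 4 + 2 - 1 = 5.
y[0] = -3*-1 = 3
y[1] = -2*-1 + -3*3 = -7
y[2] = -2*-1 + -2*3 = -4
y[3] = -1*-1 + -2*3 = -5
y[4] = -1*3 = -3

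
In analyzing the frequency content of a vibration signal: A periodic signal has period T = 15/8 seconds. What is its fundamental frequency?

The fundamental frequency is the reciprocal of the period.
f = 1/T = 1/(15/8) = 8/15 Hz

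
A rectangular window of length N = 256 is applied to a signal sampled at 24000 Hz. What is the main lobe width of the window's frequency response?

For a rectangular window of length N,
the main lobe width in frequency is 2*f_s/N.
= 2*24000/256 = 375/2 Hz
This determines the minimum frequency separation for resolving two sinusoids.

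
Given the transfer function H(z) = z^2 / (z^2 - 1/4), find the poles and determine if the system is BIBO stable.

Poles are roots of the denominator: z^2 - 1/4 = 0.
Quadratic formula: z = [-(0) +/- sqrt((0)^2 - 4*(-1/4))] / 2
Discriminant = 0 + 1 = 1; sqrt = 1.
z = (0 +/- 1) / 2 => z = 1/2 or z = -1/2.
|p1| = 1/2, |p2| = 1/2.
For BIBO stability, all poles must lie inside the unit circle (|p| < 1).
System is STABLE since both |p| < 1.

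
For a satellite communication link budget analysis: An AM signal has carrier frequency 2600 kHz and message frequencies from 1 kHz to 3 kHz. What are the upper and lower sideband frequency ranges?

Upper sideband (USB) = fc + [fm_low, fm_high] = 2600 + [1, 3] = [2601, 2603] kHz
Lower sideband (LSB) = fc - [fm_high, fm_low] = 2600 - [3, 1] = [2597, 2599] kHz
Total occupied spectrum: 2597 kHz to 2603 kHz (plus carrier at 2600 kHz)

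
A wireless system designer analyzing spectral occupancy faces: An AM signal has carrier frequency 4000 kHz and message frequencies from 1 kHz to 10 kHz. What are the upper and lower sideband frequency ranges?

Upper sideband (USB) = fc + [fm_low, fm_high] = 4000 + [1, 10] = [4001, 4010] kHz
Lower sideband (LSB) = fc - [fm_high, fm_low] = 4000 - [10, 1] = [3990, 3999] kHz
Total occupied spectrum: 3990 kHz to 4010 kHz (plus carrier at 4000 kHz)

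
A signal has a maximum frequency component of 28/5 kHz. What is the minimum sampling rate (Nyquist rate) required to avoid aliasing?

By the Nyquist-Shannon sampling theorem,
the minimum sampling rate (Nyquist rate) must be at least 2 * f_max.
Nyquist rate = 2 * 28/5 kHz = 56/5 kHz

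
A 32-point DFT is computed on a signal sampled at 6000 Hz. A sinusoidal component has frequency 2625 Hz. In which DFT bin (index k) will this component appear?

DFT frequency resolution = f_s/N = 6000/32 = 375/2 Hz
Bin index k = f_signal / resolution = 2625 / 375/2 = 14
The signal frequency 2625 Hz falls in DFT bin k = 14.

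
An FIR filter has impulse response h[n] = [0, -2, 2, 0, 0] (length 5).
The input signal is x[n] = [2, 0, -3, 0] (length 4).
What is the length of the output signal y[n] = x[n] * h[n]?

For linear convolution, the output length is:
len(y) = len(x) + len(h) - 1 = 4 + 5 - 1 = 8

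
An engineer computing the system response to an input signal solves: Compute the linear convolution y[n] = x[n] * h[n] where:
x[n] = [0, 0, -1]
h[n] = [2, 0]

y[n] = sum_k x[k]*h[n-k]. Output length = len(x) + len(h) - 1 = 3 + 2 - 1 = 4.
y[0] = 0*2 = 0
y[1] = 0*2 + 0*0 = 0
y[2] = -1*2 + 0*0 = -2
y[3] = -1*0 = 0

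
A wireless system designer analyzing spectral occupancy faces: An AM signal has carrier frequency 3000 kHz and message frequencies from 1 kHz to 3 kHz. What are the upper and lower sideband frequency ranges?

Upper sideband (USB) = fc + [fm_low, fm_high] = 3000 + [1, 3] = [3001, 3003] kHz
Lower sideband (LSB) = fc - [fm_high, fm_low] = 3000 - [3, 1] = [2997, 2999] kHz
Total occupied spectrum: 2997 kHz to 3003 kHz (plus carrier at 3000 kHz)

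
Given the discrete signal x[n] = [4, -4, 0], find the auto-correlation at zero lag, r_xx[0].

The auto-correlation at zero lag r_xx[0] equals the signal energy.
r_xx[0] = sum of x[n]^2 = 4^2 + (-4)^2 + 0^2
= 16 + 16 + 0 = 32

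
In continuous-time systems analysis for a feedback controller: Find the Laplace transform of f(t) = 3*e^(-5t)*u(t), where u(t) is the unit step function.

Standard Laplace transform pair:
e^(-at)*u(t) <-> 1/(s+a)
With a = 5: L{3*e^(-5t)*u(t)} = 3/(s+5), ROC: Re(s) > -5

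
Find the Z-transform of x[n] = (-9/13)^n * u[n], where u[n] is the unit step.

The Z-transform of a^n * u[n] is z/(z-a) for |z| > |a|.
Here a = -9/13, so X(z) = z/(z - (-9/13)) = 13z/(13z + 9)
ROC: |z| > 9/13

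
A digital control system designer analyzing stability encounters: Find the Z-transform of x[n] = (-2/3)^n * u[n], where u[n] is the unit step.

The Z-transform of a^n * u[n] is z/(z-a) for |z| > |a|.
Here a = -2/3, so X(z) = z/(z - (-2/3)) = 3z/(3z + 2)
ROC: |z| > 2/3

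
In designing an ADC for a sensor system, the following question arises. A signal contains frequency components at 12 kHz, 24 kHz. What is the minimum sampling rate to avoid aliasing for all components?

The highest frequency component is f_max = 24 kHz.
Nyquist rate = 2 * f_max = 2 * 24 kHz = 48 kHz.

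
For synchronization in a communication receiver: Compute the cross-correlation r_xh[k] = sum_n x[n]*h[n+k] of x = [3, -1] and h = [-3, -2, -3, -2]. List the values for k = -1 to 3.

Both sequences indexed from 0 and zero outside their support.
Lags with overlap: k = -1 to 3.
  r_xh[-1] = x[1]*h[0] = 3
  r_xh[0] = x[0]*h[0] + x[1]*h[1] = -7
  r_xh[1] = x[0]*h[1] + x[1]*h[2] = -3
  r_xh[2] = x[0]*h[2] + x[1]*h[3] = -7
  r_xh[3] = x[0]*h[3] = -6
r_xh = [3, -7, -3, -7, -6] (for k = -1, ..., 3)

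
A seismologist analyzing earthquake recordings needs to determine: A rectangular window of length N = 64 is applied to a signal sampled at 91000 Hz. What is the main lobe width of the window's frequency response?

For a rectangular window of length N,
the main lobe width in frequency is 2*f_s/N.
= 2*91000/64 = 11375/4 Hz
This determines the minimum frequency separation for resolving two sinusoids.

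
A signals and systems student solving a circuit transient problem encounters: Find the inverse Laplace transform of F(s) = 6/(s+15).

Standard pair: k/(s+a) <-> k*e^(-at)*u(t)
With k=6, a=15: f(t) = 6*e^(-15t)*u(t)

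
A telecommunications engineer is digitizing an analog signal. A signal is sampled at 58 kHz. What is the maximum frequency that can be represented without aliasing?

The maximum frequency that can be represented without aliasing
is the Nyquist frequency: f_max = f_s / 2 = 58 kHz / 2 = 29 kHz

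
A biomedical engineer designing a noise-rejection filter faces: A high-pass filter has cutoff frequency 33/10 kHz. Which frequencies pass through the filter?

A high-pass filter passes all frequencies above the cutoff frequency 33/10 kHz and attenuates lower frequencies.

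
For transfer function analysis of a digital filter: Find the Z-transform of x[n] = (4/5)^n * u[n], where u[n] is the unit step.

The Z-transform of a^n * u[n] is z/(z-a) for |z| > |a|.
Here a = 4/5, so X(z) = z/(z - (4/5)) = 5z/(5z - 4)
ROC: |z| > 4/5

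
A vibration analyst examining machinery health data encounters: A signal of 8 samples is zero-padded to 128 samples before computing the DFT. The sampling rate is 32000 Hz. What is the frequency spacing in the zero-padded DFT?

Original DFT: N = 8, resolution = f_s/N = 32000/8 = 4000 Hz
Zero-padded DFT: N = 128, resolution = f_s/N = 32000/128 = 250 Hz
Zero-padding interpolates the spectrum (finer frequency grid)
but does NOT improve the true spectral resolution (ability to resolve close frequencies).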